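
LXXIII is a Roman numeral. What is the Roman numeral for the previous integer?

LXXIII = 73, so the previous integer is 73 - 1 = 72

LXXII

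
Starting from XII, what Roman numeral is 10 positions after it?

XII = 12
12 + 10 = 22

XXII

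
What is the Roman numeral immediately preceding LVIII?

LVIII = 58, so the previous integer is 58 - 1 = 57

LVII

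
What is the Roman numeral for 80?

Convert 80 to Roman numerals:
  80 contains 1×50 (L)
  30 contains 3×10 (XXX)

LXXX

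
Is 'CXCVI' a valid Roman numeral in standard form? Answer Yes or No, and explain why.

'CXCVI': Check the rules: uses only the symbols I, V, X, L, C, D, M; no symbol is repeated more than three times in a row; V, L and D each appear at most once; the only place a smaller symbol precedes a larger one is the allowed subtractive pair XC, the symbol right after such a pair (if any) is smaller than the pair's first symbol, and otherwise the values never increase from left to right. Value: C (100) + XC (90) + V (5) + I (1) = 196. So it is a valid standard Roman numeral.

Yes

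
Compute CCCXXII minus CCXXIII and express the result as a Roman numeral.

CCCXXII = 322
CCXXIII = 223
322 - 223 = 99

XCIX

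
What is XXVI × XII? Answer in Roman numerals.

XXVI = 26
XII = 12
26 × 12 = 312

CCCXII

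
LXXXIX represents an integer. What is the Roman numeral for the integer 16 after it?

LXXXIX = 89
89 + 16 = 105

CV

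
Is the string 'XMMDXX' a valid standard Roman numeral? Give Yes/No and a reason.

'XMMDXX': Invalid subtractive combination: XM

No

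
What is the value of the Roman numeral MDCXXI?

MDCXXI: M=1000, D=500, C=100, X=10, X=10, I=1
1000 + 500 + 100 + 10 + 10 + 1 = 1621

1621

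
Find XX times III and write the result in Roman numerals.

XX = 20
III = 3
20 × 3 = 60

LX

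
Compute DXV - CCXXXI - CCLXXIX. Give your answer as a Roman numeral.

DXV = 515, CCXXXI = 231, CCLXXIX = 279
515 - 231 = 284
284 - 279 = 5

V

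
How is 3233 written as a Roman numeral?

Convert 3233 to Roman numerals:
  3233 contains 3×1000 (MMM)
  233 contains 2×100 (CC)
  33 contains 3×10 (XXX)
  3 contains 3×1 (III)

MMMCCXXXIII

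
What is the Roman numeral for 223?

Convert 223 to Roman numerals:
  223 contains 2×100 (CC)
  23 contains 2×10 (XX)
  3 contains 3×1 (III)

CCXXIII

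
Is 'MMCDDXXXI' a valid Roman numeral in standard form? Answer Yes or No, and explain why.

'MMCDDXXXI': D should not appear more than once

No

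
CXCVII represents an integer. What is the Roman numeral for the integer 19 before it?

CXCVII = 197
197 - 19 = 178

CLXXVIII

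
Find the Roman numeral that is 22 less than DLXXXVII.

DLXXXVII = 587
587 - 22 = 565

DLXV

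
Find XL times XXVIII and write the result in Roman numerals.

XL = 40
XXVIII = 28
40 × 28 = 1120

MCXX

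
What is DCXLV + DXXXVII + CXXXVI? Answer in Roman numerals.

DCXLV = 645, DXXXVII = 537, CXXXVI = 136
645 + 537 = 1182
1182 + 136 = 1318

MCCCXVIII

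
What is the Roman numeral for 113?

Convert 113 to Roman numerals:
  113 contains 1×100 (C)
  13 contains 1×10 (X)
  3 contains 3×1 (III)

CXIII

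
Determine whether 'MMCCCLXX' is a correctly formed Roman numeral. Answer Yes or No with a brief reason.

'MMCCCLXX': Check the rules: uses only the symbols I, V, X, L, C, D, M; no symbol is repeated more than three times in a row; V, L and D each appear at most once; no smaller symbol precedes a larger one (values never increase from left to right). Value: M (1000) + M (1000) + C (100) + C (100) + C (100) + L (50) + X (10) + X (10) = 2370. So it is a valid standard Roman numeral.

Yes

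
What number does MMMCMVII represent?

MMMCMVII: M=1000, M=1000, M=1000, CM=900, V=5, I=1, I=1
1000 + 1000 + 1000 + 900 + 5 + 1 + 1 = 3907

3907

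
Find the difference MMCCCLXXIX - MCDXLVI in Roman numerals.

MMCCCLXXIX = 2379
MCDXLVI = 1446
2379 - 1446 = 933

CMXXXIII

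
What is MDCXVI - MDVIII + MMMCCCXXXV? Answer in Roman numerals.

MDCXVI = 1616, MDVIII = 1508, MMMCCCXXXV = 3335
1616 - 1508 = 108
108 + 3335 = 3443

MMMCDXLIII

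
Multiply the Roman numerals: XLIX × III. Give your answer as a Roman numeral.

XLIX = 49
III = 3
49 × 3 = 147

CXLVII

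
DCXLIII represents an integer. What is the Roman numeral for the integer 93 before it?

DCXLIII = 643
643 - 93 = 550

DL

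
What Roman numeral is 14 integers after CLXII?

CLXII = 162
162 + 14 = 176

CLXXVI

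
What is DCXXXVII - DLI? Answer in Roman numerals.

DCXXXVII = 637
DLI = 551
637 - 551 = 86

LXXXVI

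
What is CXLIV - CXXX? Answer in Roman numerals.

CXLIV = 144
CXXX = 130
144 - 130 = 14

XIV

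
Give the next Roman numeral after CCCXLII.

CCCXLII = 342, so the next integer is 342 + 1 = 343

CCCXLIII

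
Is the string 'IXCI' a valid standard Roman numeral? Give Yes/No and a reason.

'IXCI': I (position 1) comes before the larger symbol C (position 3) without being directly in front of it as a subtractive pair; apart from IV, IX, XL, XC, CD and CM, symbols must go from largest to smallest

No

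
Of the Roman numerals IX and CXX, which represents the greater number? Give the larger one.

IX = 9
CXX = 120
120 is larger

CXX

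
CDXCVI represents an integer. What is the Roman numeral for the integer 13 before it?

CDXCVI = 496
496 - 13 = 483

CDLXXXIII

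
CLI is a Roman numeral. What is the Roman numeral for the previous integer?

CLI = 151; previous is 150

CL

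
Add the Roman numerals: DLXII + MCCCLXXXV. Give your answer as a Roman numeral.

DLXII = 562
MCCCLXXXV = 1385
562 + 1385 = 1947

MCMXLVII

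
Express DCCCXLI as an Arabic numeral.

DCCCXLI: D=500, C=100, C=100, C=100, XL=40, I=1
500 + 100 + 100 + 100 + 40 + 1 = 841

841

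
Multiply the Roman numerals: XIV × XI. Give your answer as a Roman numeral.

XIV = 14
XI = 11
14 × 11 = 154

CLIV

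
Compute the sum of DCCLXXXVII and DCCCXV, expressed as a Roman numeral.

DCCLXXXVII = 787
DCCCXV = 815
787 + 815 = 1602

MDCII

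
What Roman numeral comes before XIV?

XIV = 14; previous is 13

XIII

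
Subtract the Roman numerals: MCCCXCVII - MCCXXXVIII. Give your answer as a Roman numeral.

MCCCXCVII = 1397
MCCXXXVIII = 1238
1397 - 1238 = 159

CLIX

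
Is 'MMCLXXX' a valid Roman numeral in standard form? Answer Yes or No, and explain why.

'MMCLXXX': Check the rules: uses only the symbols I, V, X, L, C, D, M; no symbol is repeated more than three times in a row; V, L and D each appear at most once; no smaller symbol precedes a larger one (values never increase from left to right). Value: M (1000) + M (1000) + C (100) + L (50) + X (10) + X (10) + X (10) = 2180. So it is a valid standard Roman numeral.

Yes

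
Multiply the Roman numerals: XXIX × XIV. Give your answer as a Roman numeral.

XXIX = 29
XIV = 14
29 × 14 = 406

CDVI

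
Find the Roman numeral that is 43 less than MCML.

MCML = 1950
1950 - 43 = 1907

MCMVII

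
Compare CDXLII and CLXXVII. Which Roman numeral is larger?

CDXLII = 442
CLXXVII = 177
442 is larger

CDXLII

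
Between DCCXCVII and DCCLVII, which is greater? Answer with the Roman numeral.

DCCXCVII = 797
DCCLVII = 757
797 is larger

DCCXCVII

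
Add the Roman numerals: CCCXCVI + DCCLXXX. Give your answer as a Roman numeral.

CCCXCVI = 396
DCCLXXX = 780
396 + 780 = 1176

MCLXXVI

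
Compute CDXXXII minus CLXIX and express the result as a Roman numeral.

CDXXXII = 432
CLXIX = 169
432 - 169 = 263

CCLXIII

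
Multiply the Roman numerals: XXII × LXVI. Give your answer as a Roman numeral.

XXII = 22
LXVI = 66
22 × 66 = 1452

MCDLII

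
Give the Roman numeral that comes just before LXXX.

LXXX = 80; previous is 79

LXXIX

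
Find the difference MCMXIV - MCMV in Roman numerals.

MCMXIV = 1914
MCMV = 1905
1914 - 1905 = 9

IX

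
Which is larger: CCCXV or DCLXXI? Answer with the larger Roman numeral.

CCCXV = 315
DCLXXI = 671
671 is larger

DCLXXI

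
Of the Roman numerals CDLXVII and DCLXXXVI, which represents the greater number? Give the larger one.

CDLXVII = 467
DCLXXXVI = 686
686 is larger

DCLXXXVI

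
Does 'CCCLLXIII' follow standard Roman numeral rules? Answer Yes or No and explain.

'CCCLLXIII': L should not appear more than once

No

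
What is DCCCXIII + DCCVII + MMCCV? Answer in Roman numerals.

DCCCXIII = 813, DCCVII = 707, MMCCV = 2205
813 + 707 = 1520
1520 + 2205 = 3725

MMMDCCXXV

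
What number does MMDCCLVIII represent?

MMDCCLVIII: M=1000, M=1000, D=500, C=100, C=100, L=50, V=5, I=1, I=1, I=1
1000 + 1000 + 500 + 100 + 100 + 50 + 5 + 1 + 1 + 1 = 2758

2758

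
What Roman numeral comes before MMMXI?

MMMXI = 3011; previous is 3010

MMMX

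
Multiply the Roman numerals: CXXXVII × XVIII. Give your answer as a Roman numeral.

CXXXVII = 137
XVIII = 18
137 × 18 = 2466

MMCDLXVI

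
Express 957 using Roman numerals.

Convert 957 to Roman numerals:
  957 contains 1×900 (CM)
  57 contains 1×50 (L)
  7 contains 1×5 (V)
  2 contains 2×1 (II)

CMLVII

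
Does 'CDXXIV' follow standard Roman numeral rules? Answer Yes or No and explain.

'CDXXIV': Check the rules: uses only the symbols I, V, X, L, C, D, M; no symbol is repeated more than three times in a row; V, L and D each appear at most once; the only places a smaller symbol precedes a larger one are the allowed subtractive pairs CD, IV, the symbol right after such a pair (if any) is smaller than the pair's first symbol, and otherwise the values never increase from left to right. Value: CD (400) + X (10) + X (10) + IV (4) = 424. So it is a valid standard Roman numeral.

Yes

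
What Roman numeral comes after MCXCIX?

MCXCIX = 1199; next is 1200

MCC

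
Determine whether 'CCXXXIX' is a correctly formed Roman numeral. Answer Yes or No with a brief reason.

'CCXXXIX': Check the rules: uses only the symbols I, V, X, L, C, D, M; no symbol is repeated more than three times in a row; V, L and D each appear at most once; the only place a smaller symbol precedes a larger one is the allowed subtractive pair IX, the symbol right after such a pair (if any) is smaller than the pair's first symbol, and otherwise the values never increase from left to right. Value: C (100) + C (100) + X (10) + X (10) + X (10) + IX (9) = 239. So it is a valid standard Roman numeral.

Yes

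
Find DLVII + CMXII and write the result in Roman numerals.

DLVII = 557
CMXII = 912
557 + 912 = 1469

MCDLXIX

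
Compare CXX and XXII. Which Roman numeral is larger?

CXX = 120
XXII = 22
120 is larger

CXX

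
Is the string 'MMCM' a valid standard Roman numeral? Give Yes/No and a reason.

'MMCM': Check the rules: uses only the symbols I, V, X, L, C, D, M; no symbol is repeated more than three times in a row; V, L and D each appear at most once; the only place a smaller symbol precedes a larger one is the allowed subtractive pair CM, the symbol right after such a pair (if any) is smaller than the pair's first symbol, and otherwise the values never increase from left to right. Value: M (1000) + M (1000) + CM (900) = 2900. So it is a valid standard Roman numeral.

Yes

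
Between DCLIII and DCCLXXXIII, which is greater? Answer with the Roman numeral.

DCLIII = 653
DCCLXXXIII = 783
783 is larger

DCCLXXXIII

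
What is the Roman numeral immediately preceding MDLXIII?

MDLXIII = 1563; previous is 1562

MDLXII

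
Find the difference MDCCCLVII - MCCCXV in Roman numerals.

MDCCCLVII = 1857
MCCCXV = 1315
1857 - 1315 = 542

DXLII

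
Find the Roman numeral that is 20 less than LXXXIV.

LXXXIV = 84
84 - 20 = 64

LXIV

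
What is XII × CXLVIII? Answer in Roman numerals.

XII = 12
CXLVIII = 148
12 × 148 = 1776

MDCCLXXVI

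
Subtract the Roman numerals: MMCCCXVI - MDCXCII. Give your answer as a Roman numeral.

MMCCCXVI = 2316
MDCXCII = 1692
2316 - 1692 = 624

DCXXIV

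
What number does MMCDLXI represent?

MMCDLXI: M=1000, M=1000, CD=400, L=50, X=10, I=1
1000 + 1000 + 400 + 50 + 10 + 1 = 2461

2461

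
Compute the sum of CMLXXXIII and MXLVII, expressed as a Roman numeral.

CMLXXXIII = 983
MXLVII = 1047
983 + 1047 = 2030

MMXXX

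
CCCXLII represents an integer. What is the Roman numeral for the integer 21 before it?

CCCXLII = 342
342 - 21 = 321

CCCXXI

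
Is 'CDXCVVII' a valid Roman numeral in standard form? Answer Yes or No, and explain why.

'CDXCVVII': V should not appear more than once

No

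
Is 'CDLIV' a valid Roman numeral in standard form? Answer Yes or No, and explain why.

'CDLIV': Check the rules: uses only the symbols I, V, X, L, C, D, M; no symbol is repeated more than three times in a row; V, L and D each appear at most once; the only places a smaller symbol precedes a larger one are the allowed subtractive pairs CD, IV, the symbol right after such a pair (if any) is smaller than the pair's first symbol, and otherwise the values never increase from left to right. Value: CD (400) + L (50) + IV (4) = 454. So it is a valid standard Roman numeral.

Yes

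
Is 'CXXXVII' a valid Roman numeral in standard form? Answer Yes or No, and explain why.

'CXXXVII': Check the rules: uses only the symbols I, V, X, L, C, D, M; no symbol is repeated more than three times in a row; V, L and D each appear at most once; no smaller symbol precedes a larger one (values never increase from left to right). Value: C (100) + X (10) + X (10) + X (10) + V (5) + I (1) + I (1) = 137. So it is a valid standard Roman numeral.

Yes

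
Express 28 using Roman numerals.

Convert 28 to Roman numerals:
  28 contains 2×10 (XX)
  8 contains 1×5 (V)
  3 contains 3×1 (III)

XXVIII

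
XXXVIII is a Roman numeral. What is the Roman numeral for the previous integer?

XXXVIII = 38, so the previous integer is 38 - 1 = 37

XXXVII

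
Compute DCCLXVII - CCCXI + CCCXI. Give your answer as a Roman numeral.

DCCLXVII = 767, CCCXI = 311, CCCXI = 311
767 - 311 = 456
456 + 311 = 767

DCCLXVII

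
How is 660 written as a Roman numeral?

Convert 660 to Roman numerals:
  660 contains 1×500 (D)
  160 contains 1×100 (C)
  60 contains 1×50 (L)
  10 contains 1×10 (X)

DCLX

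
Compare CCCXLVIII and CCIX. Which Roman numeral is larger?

CCCXLVIII = 348
CCIX = 209
348 is larger

CCCXLVIII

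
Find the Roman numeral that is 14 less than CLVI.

CLVI = 156
156 - 14 = 142

CXLII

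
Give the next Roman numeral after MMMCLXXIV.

MMMCLXXIV = 3174, so the next integer is 3174 + 1 = 3175

MMMCLXXV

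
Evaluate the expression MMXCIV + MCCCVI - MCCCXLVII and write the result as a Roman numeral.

MMXCIV = 2094, MCCCVI = 1306, MCCCXLVII = 1347
2094 + 1306 = 3400
3400 - 1347 = 2053

MMLIII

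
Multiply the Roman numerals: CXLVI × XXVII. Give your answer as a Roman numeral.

CXLVI = 146
XXVII = 27
146 × 27 = 3942

MMMCMXLII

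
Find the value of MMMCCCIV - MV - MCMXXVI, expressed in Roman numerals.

MMMCCCIV = 3304, MV = 1005, MCMXXVI = 1926
3304 - 1005 = 2299
2299 - 1926 = 373

CCCLXXIII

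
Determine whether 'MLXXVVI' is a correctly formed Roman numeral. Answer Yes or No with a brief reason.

'MLXXVVI': V should not appear more than once

No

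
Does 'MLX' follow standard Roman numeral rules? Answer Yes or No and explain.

'MLX': Check the rules: uses only the symbols I, V, X, L, C, D, M; no symbol is repeated more than three times in a row; V, L and D each appear at most once; no smaller symbol precedes a larger one (values never increase from left to right). Value: M (1000) + L (50) + X (10) = 1060. So it is a valid standard Roman numeral.

Yes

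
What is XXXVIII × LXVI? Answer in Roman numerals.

XXXVIII = 38
LXVI = 66
38 × 66 = 2508

MMDVIII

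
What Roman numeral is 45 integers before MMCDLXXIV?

MMCDLXXIV = 2474
2474 - 45 = 2429

MMCDXXIX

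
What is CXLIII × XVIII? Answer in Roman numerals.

CXLIII = 143
XVIII = 18
143 × 18 = 2574

MMDLXXIV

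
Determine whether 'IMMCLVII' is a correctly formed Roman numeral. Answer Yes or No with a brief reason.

'IMMCLVII': Invalid subtractive combination: IM

No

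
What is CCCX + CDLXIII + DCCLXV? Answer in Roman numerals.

CCCX = 310, CDLXIII = 463, DCCLXV = 765
310 + 463 = 773
773 + 765 = 1538

MDXXXVIII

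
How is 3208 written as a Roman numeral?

Convert 3208 to Roman numerals:
  3208 contains 3×1000 (MMM)
  208 contains 2×100 (CC)
  8 contains 1×5 (V)
  3 contains 3×1 (III)

MMMCCVIII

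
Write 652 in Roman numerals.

Convert 652 to Roman numerals:
  652 contains 1×500 (D)
  152 contains 1×100 (C)
  52 contains 1×50 (L)
  2 contains 2×1 (II)

DCLII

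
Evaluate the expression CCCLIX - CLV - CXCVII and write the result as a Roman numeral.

CCCLIX = 359, CLV = 155, CXCVII = 197
359 - 155 = 204
204 - 197 = 7

VII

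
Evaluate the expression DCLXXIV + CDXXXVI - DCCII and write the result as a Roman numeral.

DCLXXIV = 674, CDXXXVI = 436, DCCII = 702
674 + 436 = 1110
1110 - 702 = 408

CDVIII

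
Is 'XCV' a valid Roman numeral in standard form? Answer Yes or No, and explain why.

'XCV': Check the rules: uses only the symbols I, V, X, L, C, D, M; no symbol is repeated more than three times in a row; V, L and D each appear at most once; the only place a smaller symbol precedes a larger one is the allowed subtractive pair XC, the symbol right after such a pair (if any) is smaller than the pair's first symbol, and otherwise the values never increase from left to right. Value: XC (90) + V (5) = 95. So it is a valid standard Roman numeral.

Yes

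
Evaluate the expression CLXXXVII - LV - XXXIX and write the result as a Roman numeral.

CLXXXVII = 187, LV = 55, XXXIX = 39
187 - 55 = 132
132 - 39 = 93

XCIII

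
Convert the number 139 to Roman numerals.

Convert 139 to Roman numerals:
  139 contains 1×100 (C)
  39 contains 3×10 (XXX)
  9 contains 1×9 (IX)

CXXXIX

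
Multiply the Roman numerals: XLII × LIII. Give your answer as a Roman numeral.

XLII = 42
LIII = 53
42 × 53 = 2226

MMCCXXVI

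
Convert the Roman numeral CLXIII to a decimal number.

CLXIII: C=100, L=50, X=10, I=1, I=1, I=1
100 + 50 + 10 + 1 + 1 + 1 = 163

163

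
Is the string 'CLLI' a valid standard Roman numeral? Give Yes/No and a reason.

'CLLI': L should not appear more than once

No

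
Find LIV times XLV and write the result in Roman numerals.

LIV = 54
XLV = 45
54 × 45 = 2430

MMCDXXX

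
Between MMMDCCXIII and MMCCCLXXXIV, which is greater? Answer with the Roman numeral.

MMMDCCXIII = 3713
MMCCCLXXXIV = 2384
3713 is larger

MMMDCCXIII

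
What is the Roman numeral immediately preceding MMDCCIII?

MMDCCIII = 2703; previous is 2702

MMDCCII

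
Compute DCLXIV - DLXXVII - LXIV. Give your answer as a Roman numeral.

DCLXIV = 664, DLXXVII = 577, LXIV = 64
664 - 577 = 87
87 - 64 = 23

XXIII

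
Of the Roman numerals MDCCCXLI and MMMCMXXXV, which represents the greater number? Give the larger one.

MDCCCXLI = 1841
MMMCMXXXV = 3935
3935 is larger

MMMCMXXXV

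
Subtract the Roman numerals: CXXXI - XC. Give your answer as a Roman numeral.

CXXXI = 131
XC = 90
131 - 90 = 41

XLI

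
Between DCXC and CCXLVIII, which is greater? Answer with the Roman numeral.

DCXC = 690
CCXLVIII = 248
690 is larger

DCXC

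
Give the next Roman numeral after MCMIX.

MCMIX = 1909; next is 1910

MCMX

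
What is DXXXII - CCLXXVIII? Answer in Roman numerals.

DXXXII = 532
CCLXXVIII = 278
532 - 278 = 254

CCLIV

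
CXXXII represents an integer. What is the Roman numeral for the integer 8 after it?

CXXXII = 132
132 + 8 = 140

CXL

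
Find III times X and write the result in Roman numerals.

III = 3
X = 10
3 × 10 = 30

XXX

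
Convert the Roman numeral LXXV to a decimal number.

LXXV: L=50, X=10, X=10, V=5
50 + 10 + 10 + 5 = 75

75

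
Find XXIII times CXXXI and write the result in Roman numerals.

XXIII = 23
CXXXI = 131
23 × 131 = 3013

MMMXIII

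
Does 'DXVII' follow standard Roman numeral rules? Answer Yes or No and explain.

'DXVII': Check the rules: uses only the symbols I, V, X, L, C, D, M; no symbol is repeated more than three times in a row; V, L and D each appear at most once; no smaller symbol precedes a larger one (values never increase from left to right). Value: D (500) + X (10) + V (5) + I (1) + I (1) = 517. So it is a valid standard Roman numeral.

Yes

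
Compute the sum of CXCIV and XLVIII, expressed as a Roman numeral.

CXCIV = 194
XLVIII = 48
194 + 48 = 242

CCXLII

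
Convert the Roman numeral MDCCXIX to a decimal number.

MDCCXIX: M=1000, D=500, C=100, C=100, X=10, IX=9
1000 + 500 + 100 + 100 + 10 + 9 = 1719

1719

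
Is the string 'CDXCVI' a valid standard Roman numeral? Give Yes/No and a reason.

'CDXCVI': Check the rules: uses only the symbols I, V, X, L, C, D, M; no symbol is repeated more than three times in a row; V, L and D each appear at most once; the only places a smaller symbol precedes a larger one are the allowed subtractive pairs CD, XC, the symbol right after such a pair (if any) is smaller than the pair's first symbol, and otherwise the values never increase from left to right. Value: CD (400) + XC (90) + V (5) + I (1) = 496. So it is a valid standard Roman numeral.

Yes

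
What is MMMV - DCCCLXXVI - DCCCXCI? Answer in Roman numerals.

MMMV = 3005, DCCCLXXVI = 876, DCCCXCI = 891
3005 - 876 = 2129
2129 - 891 = 1238

MCCXXXVIII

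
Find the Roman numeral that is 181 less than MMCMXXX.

MMCMXXX = 2930
2930 - 181 = 2749

MMDCCXLIX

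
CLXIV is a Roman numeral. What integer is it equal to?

CLXIV: C=100, L=50, X=10, IV=4
100 + 50 + 10 + 4 = 164

164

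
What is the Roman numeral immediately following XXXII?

XXXII = 32, so the next integer is 32 + 1 = 33

XXXIII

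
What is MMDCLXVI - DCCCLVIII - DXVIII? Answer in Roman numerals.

MMDCLXVI = 2666, DCCCLVIII = 858, DXVIII = 518
2666 - 858 = 1808
1808 - 518 = 1290

MCCXC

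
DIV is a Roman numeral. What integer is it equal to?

DIV: D=500, IV=4
500 + 4 = 504

504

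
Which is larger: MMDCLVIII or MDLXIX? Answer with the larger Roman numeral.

MMDCLVIII = 2658
MDLXIX = 1569
2658 is larger

MMDCLVIII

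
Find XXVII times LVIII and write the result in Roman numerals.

XXVII = 27
LVIII = 58
27 × 58 = 1566

MDLXVI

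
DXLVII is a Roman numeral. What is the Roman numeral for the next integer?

DXLVII = 547; next is 548

DXLVIII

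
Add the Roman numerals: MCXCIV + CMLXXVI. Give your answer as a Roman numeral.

MCXCIV = 1194
CMLXXVI = 976
1194 + 976 = 2170

MMCLXX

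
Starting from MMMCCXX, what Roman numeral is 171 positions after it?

MMMCCXX = 3220
3220 + 171 = 3391

MMMCCCXCI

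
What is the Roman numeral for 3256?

Convert 3256 to Roman numerals:
  3256 contains 3×1000 (MMM)
  256 contains 2×100 (CC)
  56 contains 1×50 (L)
  6 contains 1×5 (V)
  1 contains 1×1 (I)

MMMCCLVI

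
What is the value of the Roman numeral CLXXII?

CLXXII: C=100, L=50, X=10, X=10, I=1, I=1
100 + 50 + 10 + 10 + 1 + 1 = 172

172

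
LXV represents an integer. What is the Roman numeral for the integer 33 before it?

LXV = 65
65 - 33 = 32

XXXII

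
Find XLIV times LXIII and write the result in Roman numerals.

XLIV = 44
LXIII = 63
44 × 63 = 2772

MMDCCLXXII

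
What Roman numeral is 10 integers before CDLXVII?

CDLXVII = 467
467 - 10 = 457

CDLVII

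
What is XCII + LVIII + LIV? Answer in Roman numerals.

XCII = 92, LVIII = 58, LIV = 54
92 + 58 = 150
150 + 54 = 204

CCIV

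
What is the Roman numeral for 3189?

Convert 3189 to Roman numerals:
  3189 contains 3×1000 (MMM)
  189 contains 1×100 (C)
  89 contains 1×50 (L)
  39 contains 3×10 (XXX)
  9 contains 1×9 (IX)

MMMCLXXXIX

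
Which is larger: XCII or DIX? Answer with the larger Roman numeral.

XCII = 92
DIX = 509
509 is larger

DIX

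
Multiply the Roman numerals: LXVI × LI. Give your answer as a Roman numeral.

LXVI = 66
LI = 51
66 × 51 = 3366

MMMCCCLXVI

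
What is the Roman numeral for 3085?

Convert 3085 to Roman numerals:
  3085 contains 3×1000 (MMM)
  85 contains 1×50 (L)
  35 contains 3×10 (XXX)
  5 contains 1×5 (V)

MMMLXXXV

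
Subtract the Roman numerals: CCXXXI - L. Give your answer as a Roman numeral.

CCXXXI = 231
L = 50
231 - 50 = 181

CLXXXI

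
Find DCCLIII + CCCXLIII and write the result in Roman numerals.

DCCLIII = 753
CCCXLIII = 343
753 + 343 = 1096

MXCVI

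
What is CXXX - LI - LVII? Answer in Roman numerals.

CXXX = 130, LI = 51, LVII = 57
130 - 51 = 79
79 - 57 = 22

XXII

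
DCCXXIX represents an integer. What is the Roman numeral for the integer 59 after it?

DCCXXIX = 729
729 + 59 = 788

DCCLXXXVIII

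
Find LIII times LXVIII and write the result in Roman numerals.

LIII = 53
LXVIII = 68
53 × 68 = 3604

MMMDCIV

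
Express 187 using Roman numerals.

Convert 187 to Roman numerals:
  187 contains 1×100 (C)
  87 contains 1×50 (L)
  37 contains 3×10 (XXX)
  7 contains 1×5 (V)
  2 contains 2×1 (II)

CLXXXVII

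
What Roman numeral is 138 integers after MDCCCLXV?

MDCCCLXV = 1865
1865 + 138 = 2003

MMIII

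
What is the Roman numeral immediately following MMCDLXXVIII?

MMCDLXXVIII = 2478; next is 2479

MMCDLXXIX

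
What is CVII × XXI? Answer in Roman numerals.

CVII = 107
XXI = 21
107 × 21 = 2247

MMCCXLVII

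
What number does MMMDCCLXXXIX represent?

MMMDCCLXXXIX: M=1000, M=1000, M=1000, D=500, C=100, C=100, L=50, X=10, X=10, X=10, IX=9
1000 + 1000 + 1000 + 500 + 100 + 100 + 50 + 10 + 10 + 10 + 9 = 3789

3789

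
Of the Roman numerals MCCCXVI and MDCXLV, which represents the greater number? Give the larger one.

MCCCXVI = 1316
MDCXLV = 1645
1645 is larger

MDCXLV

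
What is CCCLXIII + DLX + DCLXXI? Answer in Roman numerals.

CCCLXIII = 363, DLX = 560, DCLXXI = 671
363 + 560 = 923
923 + 671 = 1594

MDXCIV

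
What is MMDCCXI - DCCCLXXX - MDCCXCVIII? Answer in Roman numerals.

MMDCCXI = 2711, DCCCLXXX = 880, MDCCXCVIII = 1798
2711 - 880 = 1831
1831 - 1798 = 33

XXXIII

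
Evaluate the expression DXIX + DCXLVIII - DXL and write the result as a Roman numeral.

DXIX = 519, DCXLVIII = 648, DXL = 540
519 + 648 = 1167
1167 - 540 = 627

DCXXVII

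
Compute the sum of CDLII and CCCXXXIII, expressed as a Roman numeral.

CDLII = 452
CCCXXXIII = 333
452 + 333 = 785

DCCLXXXV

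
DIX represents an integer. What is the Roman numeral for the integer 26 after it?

DIX = 509
509 + 26 = 535

DXXXV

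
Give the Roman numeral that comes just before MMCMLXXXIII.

MMCMLXXXIII = 2983; previous is 2982

MMCMLXXXII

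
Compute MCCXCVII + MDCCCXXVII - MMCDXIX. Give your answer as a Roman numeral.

MCCXCVII = 1297, MDCCCXXVII = 1827, MMCDXIX = 2419
1297 + 1827 = 3124
3124 - 2419 = 705

DCCV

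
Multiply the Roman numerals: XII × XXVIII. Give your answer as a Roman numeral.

XII = 12
XXVIII = 28
12 × 28 = 336

CCCXXXVI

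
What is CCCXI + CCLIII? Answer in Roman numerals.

CCCXI = 311
CCLIII = 253
311 + 253 = 564

DLXIV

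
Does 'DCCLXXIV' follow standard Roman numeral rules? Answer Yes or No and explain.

'DCCLXXIV': Check the rules: uses only the symbols I, V, X, L, C, D, M; no symbol is repeated more than three times in a row; V, L and D each appear at most once; the only place a smaller symbol precedes a larger one is the allowed subtractive pair IV, the symbol right after such a pair (if any) is smaller than the pair's first symbol, and otherwise the values never increase from left to right. Value: D (500) + C (100) + C (100) + L (50) + X (10) + X (10) + IV (4) = 774. So it is a valid standard Roman numeral.

Yes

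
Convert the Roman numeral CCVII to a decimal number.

CCVII: C=100, C=100, V=5, I=1, I=1
100 + 100 + 5 + 1 + 1 = 207

207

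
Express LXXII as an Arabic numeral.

LXXII: L=50, X=10, X=10, I=1, I=1
50 + 10 + 10 + 1 + 1 = 72

72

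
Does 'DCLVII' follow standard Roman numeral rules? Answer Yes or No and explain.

'DCLVII': Check the rules: uses only the symbols I, V, X, L, C, D, M; no symbol is repeated more than three times in a row; V, L and D each appear at most once; no smaller symbol precedes a larger one (values never increase from left to right). Value: D (500) + C (100) + L (50) + V (5) + I (1) + I (1) = 657. So it is a valid standard Roman numeral.

Yes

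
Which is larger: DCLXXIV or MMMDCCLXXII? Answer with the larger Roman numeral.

DCLXXIV = 674
MMMDCCLXXII = 3772
3772 is larger

MMMDCCLXXII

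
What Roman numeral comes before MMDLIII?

MMDLIII = 2553, so the previous integer is 2553 - 1 = 2552

MMDLII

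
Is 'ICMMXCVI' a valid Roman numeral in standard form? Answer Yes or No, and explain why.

'ICMMXCVI': Invalid subtractive combination: IC

No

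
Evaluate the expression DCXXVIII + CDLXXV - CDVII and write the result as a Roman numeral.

DCXXVIII = 628, CDLXXV = 475, CDVII = 407
628 + 475 = 1103
1103 - 407 = 696

DCXCVI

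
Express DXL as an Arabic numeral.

DXL: D=500, XL=40
500 + 40 = 540

540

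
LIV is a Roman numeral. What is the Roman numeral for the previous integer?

LIV = 54, so the previous integer is 54 - 1 = 53

LIII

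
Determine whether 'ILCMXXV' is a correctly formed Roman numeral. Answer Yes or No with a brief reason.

'ILCMXXV': Invalid subtractive combination: IL

No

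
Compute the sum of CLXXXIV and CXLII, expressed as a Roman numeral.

CLXXXIV = 184
CXLII = 142
184 + 142 = 326

CCCXXVI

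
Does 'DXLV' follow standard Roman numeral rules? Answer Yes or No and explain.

'DXLV': Check the rules: uses only the symbols I, V, X, L, C, D, M; no symbol is repeated more than three times in a row; V, L and D each appear at most once; the only place a smaller symbol precedes a larger one is the allowed subtractive pair XL, the symbol right after such a pair (if any) is smaller than the pair's first symbol, and otherwise the values never increase from left to right. Value: D (500) + XL (40) + V (5) = 545. So it is a valid standard Roman numeral.

Yes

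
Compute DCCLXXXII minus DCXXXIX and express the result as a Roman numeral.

DCCLXXXII = 782
DCXXXIX = 639
782 - 639 = 143

CXLIII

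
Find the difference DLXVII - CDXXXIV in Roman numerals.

DLXVII = 567
CDXXXIV = 434
567 - 434 = 133

CXXXIII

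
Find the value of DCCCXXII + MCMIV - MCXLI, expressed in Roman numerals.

DCCCXXII = 822, MCMIV = 1904, MCXLI = 1141
822 + 1904 = 2726
2726 - 1141 = 1585

MDLXXXV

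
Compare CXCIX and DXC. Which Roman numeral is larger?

CXCIX = 199
DXC = 590
590 is larger

DXC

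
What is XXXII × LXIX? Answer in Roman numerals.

XXXII = 32
LXIX = 69
32 × 69 = 2208

MMCCVIII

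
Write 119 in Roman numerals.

Convert 119 to Roman numerals:
  119 contains 1×100 (C)
  19 contains 1×10 (X)
  9 contains 1×9 (IX)

CXIX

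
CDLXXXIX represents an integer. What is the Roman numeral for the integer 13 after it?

CDLXXXIX = 489
489 + 13 = 502

DII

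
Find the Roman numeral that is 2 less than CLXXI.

CLXXI = 171
171 - 2 = 169

CLXIX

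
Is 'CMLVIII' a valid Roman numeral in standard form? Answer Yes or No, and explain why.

'CMLVIII': Check the rules: uses only the symbols I, V, X, L, C, D, M; no symbol is repeated more than three times in a row; V, L and D each appear at most once; the only place a smaller symbol precedes a larger one is the allowed subtractive pair CM, the symbol right after such a pair (if any) is smaller than the pair's first symbol, and otherwise the values never increase from left to right. Value: CM (900) + L (50) + V (5) + I (1) + I (1) + I (1) = 958. So it is a valid standard Roman numeral.

Yes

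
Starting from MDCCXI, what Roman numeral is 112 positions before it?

MDCCXI = 1711
1711 - 112 = 1599

MDXCIX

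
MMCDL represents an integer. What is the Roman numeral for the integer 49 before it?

MMCDL = 2450
2450 - 49 = 2401

MMCDI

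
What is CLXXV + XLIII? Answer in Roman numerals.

CLXXV = 175
XLIII = 43
175 + 43 = 218

CCXVIII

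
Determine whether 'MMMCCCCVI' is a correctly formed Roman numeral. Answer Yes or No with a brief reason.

'MMMCCCCVI': More than 3 consecutive C's

No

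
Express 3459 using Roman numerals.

Convert 3459 to Roman numerals:
  3459 contains 3×1000 (MMM)
  459 contains 1×400 (CD)
  59 contains 1×50 (L)
  9 contains 1×9 (IX)

MMMCDLIX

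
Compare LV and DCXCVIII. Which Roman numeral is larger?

LV = 55
DCXCVIII = 698
698 is larger

DCXCVIII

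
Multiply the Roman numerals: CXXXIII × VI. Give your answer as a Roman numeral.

CXXXIII = 133
VI = 6
133 × 6 = 798

DCCXCVIII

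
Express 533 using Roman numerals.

Convert 533 to Roman numerals:
  533 contains 1×500 (D)
  33 contains 3×10 (XXX)
  3 contains 3×1 (III)

DXXXIII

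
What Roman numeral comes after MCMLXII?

MCMLXII = 1962, so the next integer is 1962 + 1 = 1963

MCMLXIII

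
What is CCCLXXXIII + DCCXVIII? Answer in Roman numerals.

CCCLXXXIII = 383
DCCXVIII = 718
383 + 718 = 1101

MCI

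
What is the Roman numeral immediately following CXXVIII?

CXXVIII = 128, so the next integer is 128 + 1 = 129

CXXIX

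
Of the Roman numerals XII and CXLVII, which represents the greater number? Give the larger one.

XII = 12
CXLVII = 147
147 is larger

CXLVII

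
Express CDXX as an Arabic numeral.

CDXX: CD=400, X=10, X=10
400 + 10 + 10 = 420

420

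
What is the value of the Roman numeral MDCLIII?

MDCLIII: M=1000, D=500, C=100, L=50, I=1, I=1, I=1
1000 + 500 + 100 + 50 + 1 + 1 + 1 = 1653

1653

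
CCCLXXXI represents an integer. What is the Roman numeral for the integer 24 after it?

CCCLXXXI = 381
381 + 24 = 405

CDV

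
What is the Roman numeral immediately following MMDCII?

MMDCII = 2602, so the next integer is 2602 + 1 = 2603

MMDCIII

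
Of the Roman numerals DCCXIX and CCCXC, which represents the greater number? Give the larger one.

DCCXIX = 719
CCCXC = 390
719 is larger

DCCXIX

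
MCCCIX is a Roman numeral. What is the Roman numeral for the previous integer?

MCCCIX = 1309; previous is 1308

MCCCVIII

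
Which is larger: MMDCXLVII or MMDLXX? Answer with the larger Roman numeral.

MMDCXLVII = 2647
MMDLXX = 2570
2647 is larger

MMDCXLVII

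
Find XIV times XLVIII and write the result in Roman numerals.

XIV = 14
XLVIII = 48
14 × 48 = 672

DCLXXII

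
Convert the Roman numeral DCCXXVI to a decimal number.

DCCXXVI: D=500, C=100, C=100, X=10, X=10, V=5, I=1
500 + 100 + 100 + 10 + 10 + 5 + 1 = 726

726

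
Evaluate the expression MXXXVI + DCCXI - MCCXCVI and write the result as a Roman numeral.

MXXXVI = 1036, DCCXI = 711, MCCXCVI = 1296
1036 + 711 = 1747
1747 - 1296 = 451

CDLI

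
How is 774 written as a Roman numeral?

Convert 774 to Roman numerals:
  774 contains 1×500 (D)
  274 contains 2×100 (CC)
  74 contains 1×50 (L)
  24 contains 2×10 (XX)
  4 contains 1×4 (IV)

DCCLXXIV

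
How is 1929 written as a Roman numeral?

Convert 1929 to Roman numerals:
  1929 contains 1×1000 (M)
  929 contains 1×900 (CM)
  29 contains 2×10 (XX)
  9 contains 1×9 (IX)

MCMXXIX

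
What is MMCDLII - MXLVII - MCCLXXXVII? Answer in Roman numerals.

MMCDLII = 2452, MXLVII = 1047, MCCLXXXVII = 1287
2452 - 1047 = 1405
1405 - 1287 = 118

CXVIII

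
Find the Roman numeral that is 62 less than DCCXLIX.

DCCXLIX = 749
749 - 62 = 687

DCLXXXVII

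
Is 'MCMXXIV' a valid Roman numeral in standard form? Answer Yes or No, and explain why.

'MCMXXIV': Check the rules: uses only the symbols I, V, X, L, C, D, M; no symbol is repeated more than three times in a row; V, L and D each appear at most once; the only places a smaller symbol precedes a larger one are the allowed subtractive pairs CM, IV, the symbol right after such a pair (if any) is smaller than the pair's first symbol, and otherwise the values never increase from left to right. Value: M (1000) + CM (900) + X (10) + X (10) + IV (4) = 1924. So it is a valid standard Roman numeral.

Yes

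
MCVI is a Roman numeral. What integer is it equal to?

MCVI: M=1000, C=100, V=5, I=1
1000 + 100 + 5 + 1 = 1106

1106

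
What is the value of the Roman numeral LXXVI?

LXXVI: L=50, X=10, X=10, V=5, I=1
50 + 10 + 10 + 5 + 1 = 76

76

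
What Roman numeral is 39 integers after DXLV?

DXLV = 545
545 + 39 = 584

DLXXXIV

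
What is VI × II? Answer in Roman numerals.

VI = 6
II = 2
6 × 2 = 12

XII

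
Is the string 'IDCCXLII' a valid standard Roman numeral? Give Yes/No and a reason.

'IDCCXLII': Invalid subtractive combination: ID

No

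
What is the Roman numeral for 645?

Convert 645 to Roman numerals:
  645 contains 1×500 (D)
  145 contains 1×100 (C)
  45 contains 1×40 (XL)
  5 contains 1×5 (V)

DCXLV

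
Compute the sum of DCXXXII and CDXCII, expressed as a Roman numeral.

DCXXXII = 632
CDXCII = 492
632 + 492 = 1124

MCXXIV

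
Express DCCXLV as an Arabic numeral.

DCCXLV: D=500, C=100, C=100, XL=40, V=5
500 + 100 + 100 + 40 + 5 = 745

745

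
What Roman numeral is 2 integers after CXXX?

CXXX = 130
130 + 2 = 132

CXXXII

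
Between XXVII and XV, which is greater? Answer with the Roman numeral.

XXVII = 27
XV = 15
27 is larger

XXVII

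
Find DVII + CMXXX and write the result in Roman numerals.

DVII = 507
CMXXX = 930
507 + 930 = 1437

MCDXXXVII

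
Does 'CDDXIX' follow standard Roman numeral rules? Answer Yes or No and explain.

'CDDXIX': D should not appear more than once

No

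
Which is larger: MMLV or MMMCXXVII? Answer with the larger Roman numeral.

MMLV = 2055
MMMCXXVII = 3127
3127 is larger

MMMCXXVII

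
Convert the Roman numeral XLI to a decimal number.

XLI: XL=40, I=1
40 + 1 = 41

41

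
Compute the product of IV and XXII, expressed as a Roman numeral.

IV = 4
XXII = 22
4 × 22 = 88

LXXXVIII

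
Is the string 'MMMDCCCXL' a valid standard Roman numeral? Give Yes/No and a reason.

'MMMDCCCXL': Check the rules: uses only the symbols I, V, X, L, C, D, M; no symbol is repeated more than three times in a row; V, L and D each appear at most once; the only place a smaller symbol precedes a larger one is the allowed subtractive pair XL, the symbol right after such a pair (if any) is smaller than the pair's first symbol, and otherwise the values never increase from left to right. Value: M (1000) + M (1000) + M (1000) + D (500) + C (100) + C (100) + C (100) + XL (40) = 3840. So it is a valid standard Roman numeral.

Yes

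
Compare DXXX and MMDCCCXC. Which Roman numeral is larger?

DXXX = 530
MMDCCCXC = 2890
2890 is larger

MMDCCCXC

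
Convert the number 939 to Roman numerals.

Convert 939 to Roman numerals:
  939 contains 1×900 (CM)
  39 contains 3×10 (XXX)
  9 contains 1×9 (IX)

CMXXXIX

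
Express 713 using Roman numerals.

Convert 713 to Roman numerals:
  713 contains 1×500 (D)
  213 contains 2×100 (CC)
  13 contains 1×10 (X)
  3 contains 3×1 (III)

DCCXIII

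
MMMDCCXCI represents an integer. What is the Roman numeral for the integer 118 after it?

MMMDCCXCI = 3791
3791 + 118 = 3909

MMMCMIX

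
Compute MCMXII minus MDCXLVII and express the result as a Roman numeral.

MCMXII = 1912
MDCXLVII = 1647
1912 - 1647 = 265

CCLXV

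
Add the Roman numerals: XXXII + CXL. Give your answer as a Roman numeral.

XXXII = 32
CXL = 140
32 + 140 = 172

CLXXII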